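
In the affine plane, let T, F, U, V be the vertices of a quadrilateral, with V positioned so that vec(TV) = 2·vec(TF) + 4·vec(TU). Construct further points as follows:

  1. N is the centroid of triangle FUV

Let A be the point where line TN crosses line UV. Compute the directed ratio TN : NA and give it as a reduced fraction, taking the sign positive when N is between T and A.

TN:NA = 1/5

Set T = (0, 0), F = (1, 0), U = (0, 1), V = (2, 4); any affine frame gives the same invariant.
1. N is the centroid of triangle FUV ⇒ N = (1, 5/3)
line TN meets UV at A = (6, 10)
N = T + t·(A−T) with t = 1/6, so TN:NA = 1/6:5/6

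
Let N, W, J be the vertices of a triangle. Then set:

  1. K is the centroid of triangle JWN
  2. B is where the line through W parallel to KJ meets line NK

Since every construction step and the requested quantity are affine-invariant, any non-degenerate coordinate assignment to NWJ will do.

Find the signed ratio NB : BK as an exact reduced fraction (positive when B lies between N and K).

NB:BK = -2

Choose coordinates N = (0, 0), W = (1, 0), J = (0, 1).
1. K is the centroid of triangle JWN ⇒ K = (1/3, 1/3)
2. B is where the line through W parallel to KJ meets line NK ⇒ B = (2/3, 2/3)
B = N + t·(K−N) with t = 2, so NB:BK = t:(1−t) = 2:-1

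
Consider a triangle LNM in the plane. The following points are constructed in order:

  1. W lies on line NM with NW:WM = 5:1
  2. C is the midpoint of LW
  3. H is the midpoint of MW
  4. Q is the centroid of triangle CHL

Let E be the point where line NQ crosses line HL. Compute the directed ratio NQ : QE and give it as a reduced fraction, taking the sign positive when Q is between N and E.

NQ:QE = 65

Work in coordinates with L = (0, 0), N = (1, 0), M = (0, 1).
1. W lies on line NM with NW:WM = 5:1 ⇒ W = (1/6, 5/6)
2. C is the midpoint of LW ⇒ C = (1/12, 5/12)
3. H is the midpoint of MW ⇒ H = (1/12, 11/12)
4. Q is the centroid of triangle CHL ⇒ Q = (1/18, 4/9)
line NQ meets HL at E = (8/195, 88/195)
Q = N + t·(E−N) with t = 65/66, so NQ:QE = 65/66:1/66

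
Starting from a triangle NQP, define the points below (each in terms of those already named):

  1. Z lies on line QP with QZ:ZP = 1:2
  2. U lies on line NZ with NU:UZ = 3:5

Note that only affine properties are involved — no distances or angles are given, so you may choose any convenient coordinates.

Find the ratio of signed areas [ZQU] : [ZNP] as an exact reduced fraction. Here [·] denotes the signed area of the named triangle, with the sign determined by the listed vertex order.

Work in coordinates with N = (0, 0), Q = (1, 0), P = (0, 1).
1. Z lies on line QP with QZ:ZP = 1:2 ⇒ Z = (2/3, 1/3)
2. U lies on line NZ with NU:UZ = 3:5 ⇒ U = (1/4, 1/8)
2·[ZQU] = -5/24, 2·[ZNP] = -2/3
[ZQU]:[ZNP] = -5/24:-2/3 = 5/16

[ZQU]:[ZNP] = 5/16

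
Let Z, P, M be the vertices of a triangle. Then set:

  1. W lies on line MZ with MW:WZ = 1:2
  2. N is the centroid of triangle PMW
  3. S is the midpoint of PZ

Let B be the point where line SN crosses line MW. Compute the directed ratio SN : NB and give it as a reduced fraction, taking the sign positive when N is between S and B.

Assign Z = (0, 0), P = (1, 0), M = (0, 1) — the answer is frame-independent, so this choice is without loss of generality.
1. W lies on line MZ with MW:WZ = 1:2 ⇒ W = (0, 2/3)
2. N is the centroid of triangle PMW ⇒ N = (1/3, 5/9)
3. S is the midpoint of PZ ⇒ S = (1/2, 0)
line SN meets MW at B = (0, 5/3)
N = S + t·(B−S) with t = 1/3, so SN:NB = 1/3:2/3

SN:NB = 1/2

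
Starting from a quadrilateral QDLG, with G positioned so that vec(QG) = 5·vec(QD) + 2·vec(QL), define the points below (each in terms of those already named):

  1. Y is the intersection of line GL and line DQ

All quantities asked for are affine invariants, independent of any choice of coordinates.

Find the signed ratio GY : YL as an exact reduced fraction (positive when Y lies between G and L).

Set Q = (0, 0), D = (1, 0), L = (0, 1), G = (5, 2); any affine frame gives the same invariant.
1. Y is the intersection of line GL and line DQ ⇒ Y = (-5, 0)
Y = G + t·(L−G) with t = 2, so GY:YL = t:(1−t) = 2:-1

GY:YL = -2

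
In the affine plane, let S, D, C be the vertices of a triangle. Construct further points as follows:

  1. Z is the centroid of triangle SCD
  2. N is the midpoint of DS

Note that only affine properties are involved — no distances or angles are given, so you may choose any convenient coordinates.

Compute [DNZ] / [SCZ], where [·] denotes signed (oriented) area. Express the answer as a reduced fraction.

Assign S = (0, 0), D = (1, 0), C = (0, 1) — the answer is frame-independent, so this choice is without loss of generality.
1. Z is the centroid of triangle SCD ⇒ Z = (1/3, 1/3)
2. N is the midpoint of DS ⇒ N = (1/2, 0)
2·[DNZ] = -1/6, 2·[SCZ] = -1/3
[DNZ]:[SCZ] = -1/6:-1/3 = 1/2

[DNZ]:[SCZ] = 1/2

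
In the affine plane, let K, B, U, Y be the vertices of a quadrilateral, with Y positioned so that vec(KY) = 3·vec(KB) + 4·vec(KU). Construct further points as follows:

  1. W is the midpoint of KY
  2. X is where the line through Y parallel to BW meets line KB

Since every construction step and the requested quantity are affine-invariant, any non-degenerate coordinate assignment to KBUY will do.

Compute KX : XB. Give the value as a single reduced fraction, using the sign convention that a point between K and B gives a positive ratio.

Assign K = (0, 0), B = (1, 0), U = (0, 1), Y = (3, 4) — the answer is frame-independent, so this choice is without loss of generality.
1. W is the midpoint of KY ⇒ W = (3/2, 2)
2. X is where the line through Y parallel to BW meets line KB ⇒ X = (2, 0)
X = K + t·(B−K) with t = 2, so KX:XB = t:(1−t) = 2:-1

KX:XB = -2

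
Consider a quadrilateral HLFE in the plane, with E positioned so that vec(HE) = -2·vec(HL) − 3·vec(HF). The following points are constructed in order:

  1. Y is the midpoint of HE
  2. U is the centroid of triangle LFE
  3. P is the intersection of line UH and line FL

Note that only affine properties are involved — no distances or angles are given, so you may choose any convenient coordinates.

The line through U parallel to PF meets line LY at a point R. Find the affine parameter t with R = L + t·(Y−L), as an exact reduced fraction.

Choose coordinates H = (0, 0), L = (1, 0), F = (0, 1), E = (-2, -3).
1. Y is the midpoint of HE ⇒ Y = (-1, -3/2)
2. U is the centroid of triangle LFE ⇒ U = (-1/3, -2/3)
3. P is the intersection of line UH and line FL ⇒ P = (1/3, 2/3)
through U parallel to PF: direction (-1/3, 1/3); meets LY at R = (-1/7, -6/7)
R = L + t·(Y−L) with t = 4/7

t = 4/7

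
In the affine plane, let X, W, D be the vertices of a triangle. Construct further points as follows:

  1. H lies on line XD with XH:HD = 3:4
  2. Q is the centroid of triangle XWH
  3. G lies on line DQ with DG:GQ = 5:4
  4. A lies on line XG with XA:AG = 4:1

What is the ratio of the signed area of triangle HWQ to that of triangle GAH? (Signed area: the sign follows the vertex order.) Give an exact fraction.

Choose coordinates X = (0, 0), W = (1, 0), D = (0, 1).
1. H lies on line XD with XH:HD = 3:4 ⇒ H = (0, 3/7)
2. Q is the centroid of triangle XWH ⇒ Q = (1/3, 1/7)
3. G lies on line DQ with DG:GQ = 5:4 ⇒ G = (5/27, 11/21)
4. A lies on line XG with XA:AG = 4:1 ⇒ A = (4/27, 44/105)
2·[HWQ] = -1/7, 2·[GAH] = -1/63
[HWQ]:[GAH] = -1/7:-1/63 = 9

[HWQ]:[GAH] = 9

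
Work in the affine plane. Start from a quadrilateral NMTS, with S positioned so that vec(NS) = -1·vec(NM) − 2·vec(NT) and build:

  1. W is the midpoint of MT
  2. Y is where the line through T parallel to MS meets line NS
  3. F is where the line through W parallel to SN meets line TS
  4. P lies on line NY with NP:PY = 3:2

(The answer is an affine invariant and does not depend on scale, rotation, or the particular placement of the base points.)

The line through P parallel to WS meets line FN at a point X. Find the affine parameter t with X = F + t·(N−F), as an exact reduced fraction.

t = 6/5

Choose coordinates N = (0, 0), M = (1, 0), T = (0, 1), S = (-1, -2).
1. W is the midpoint of MT ⇒ W = (1/2, 1/2)
2. Y is where the line through T parallel to MS meets line NS ⇒ Y = (1, 2)
3. F is where the line through W parallel to SN meets line TS ⇒ F = (-3/2, -7/2)
4. P lies on line NY with NP:PY = 3:2 ⇒ P = (3/5, 6/5)
through P parallel to WS: direction (-3/2, -5/2); meets FN at X = (3/10, 7/10)
X = F + t·(N−F) with t = 6/5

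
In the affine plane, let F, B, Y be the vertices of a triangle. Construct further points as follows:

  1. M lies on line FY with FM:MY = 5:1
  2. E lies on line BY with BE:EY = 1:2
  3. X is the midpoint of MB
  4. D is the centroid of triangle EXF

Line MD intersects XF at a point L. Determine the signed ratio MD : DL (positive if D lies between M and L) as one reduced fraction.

Assign F = (0, 0), B = (1, 0), Y = (0, 1) — the answer is frame-independent, so this choice is without loss of generality.
1. M lies on line FY with FM:MY = 5:1 ⇒ M = (0, 5/6)
2. E lies on line BY with BE:EY = 1:2 ⇒ E = (2/3, 1/3)
3. X is the midpoint of MB ⇒ X = (1/2, 5/12)
4. D is the centroid of triangle EXF ⇒ D = (7/18, 1/4)
line MD meets XF at L = (5/14, 25/84)
D = M + t·(L−M) with t = 49/45, so MD:DL = 49/45:-4/45

MD:DL = -49/4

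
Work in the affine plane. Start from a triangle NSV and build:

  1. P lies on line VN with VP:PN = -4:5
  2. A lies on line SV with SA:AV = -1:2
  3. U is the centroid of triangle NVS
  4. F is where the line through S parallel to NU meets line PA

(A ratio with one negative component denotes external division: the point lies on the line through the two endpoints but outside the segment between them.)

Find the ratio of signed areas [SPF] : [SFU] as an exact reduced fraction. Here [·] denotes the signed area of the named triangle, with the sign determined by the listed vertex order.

[SPF]:[SFU] = -6

Set N = (0, 0), S = (1, 0), V = (0, 1); any affine frame gives the same invariant.
1. P lies on line VN with VP:PN = -4:5 ⇒ P = (0, 5)
2. A lies on line SV with SA:AV = -1:2 ⇒ A = (2, -1)
3. U is the centroid of triangle NVS ⇒ U = (1/3, 1/3)
4. F is where the line through S parallel to NU meets line PA ⇒ F = (3/2, 1/2)
2·[SPF] = -3, 2·[SFU] = 1/2
[SPF]:[SFU] = -3:1/2 = -6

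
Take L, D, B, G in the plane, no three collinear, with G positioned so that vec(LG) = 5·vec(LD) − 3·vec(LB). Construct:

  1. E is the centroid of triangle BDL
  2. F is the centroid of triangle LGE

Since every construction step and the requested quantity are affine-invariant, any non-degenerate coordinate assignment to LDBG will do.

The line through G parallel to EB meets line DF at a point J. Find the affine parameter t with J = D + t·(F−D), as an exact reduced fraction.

t = 15/2

Work in coordinates with L = (0, 0), D = (1, 0), B = (0, 1), G = (5, -3).
1. E is the centroid of triangle BDL ⇒ E = (1/3, 1/3)
2. F is the centroid of triangle LGE ⇒ F = (16/9, -8/9)
through G parallel to EB: direction (-1/3, 2/3); meets DF at J = (41/6, -20/3)
J = D + t·(F−D) with t = 15/2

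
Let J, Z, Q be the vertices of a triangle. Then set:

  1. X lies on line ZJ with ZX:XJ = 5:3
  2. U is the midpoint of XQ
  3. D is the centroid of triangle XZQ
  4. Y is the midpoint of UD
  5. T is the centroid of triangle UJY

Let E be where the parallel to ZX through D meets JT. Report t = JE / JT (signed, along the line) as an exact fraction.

Work in coordinates with J = (0, 0), Z = (1, 0), Q = (0, 1).
1. X lies on line ZJ with ZX:XJ = 5:3 ⇒ X = (3/8, 0)
2. U is the midpoint of XQ ⇒ U = (3/16, 1/2)
3. D is the centroid of triangle XZQ ⇒ D = (11/24, 1/3)
4. Y is the midpoint of UD ⇒ Y = (31/96, 5/12)
5. T is the centroid of triangle UJY ⇒ T = (49/288, 11/36)
through D parallel to ZX: direction (-5/8, 0); meets JT at E = (49/264, 1/3)
E = J + t·(T−J) with t = 12/11

t = 12/11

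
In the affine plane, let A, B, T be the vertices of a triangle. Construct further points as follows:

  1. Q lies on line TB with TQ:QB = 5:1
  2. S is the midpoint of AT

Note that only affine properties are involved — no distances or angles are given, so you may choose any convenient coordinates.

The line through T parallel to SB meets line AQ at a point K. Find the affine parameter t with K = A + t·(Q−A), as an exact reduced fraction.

t = 12/7

Assign A = (0, 0), B = (1, 0), T = (0, 1) — the answer is frame-independent, so this choice is without loss of generality.
1. Q lies on line TB with TQ:QB = 5:1 ⇒ Q = (5/6, 1/6)
2. S is the midpoint of AT ⇒ S = (0, 1/2)
through T parallel to SB: direction (1, -1/2); meets AQ at K = (10/7, 2/7)
K = A + t·(Q−A) with t = 12/7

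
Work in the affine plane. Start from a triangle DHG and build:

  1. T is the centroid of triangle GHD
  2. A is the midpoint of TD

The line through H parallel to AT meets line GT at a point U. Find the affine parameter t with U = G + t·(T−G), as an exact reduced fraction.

Assign D = (0, 0), H = (1, 0), G = (0, 1) — the answer is frame-independent, so this choice is without loss of generality.
1. T is the centroid of triangle GHD ⇒ T = (1/3, 1/3)
2. A is the midpoint of TD ⇒ A = (1/6, 1/6)
through H parallel to AT: direction (1/6, 1/6); meets GT at U = (2/3, -1/3)
U = G + t·(T−G) with t = 2

t = 2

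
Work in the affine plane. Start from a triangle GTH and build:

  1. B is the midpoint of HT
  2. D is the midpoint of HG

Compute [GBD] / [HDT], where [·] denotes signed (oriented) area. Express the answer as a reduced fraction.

[GBD]:[HDT] = 1/2

Assign G = (0, 0), T = (1, 0), H = (0, 1) — the answer is frame-independent, so this choice is without loss of generality.
1. B is the midpoint of HT ⇒ B = (1/2, 1/2)
2. D is the midpoint of HG ⇒ D = (0, 1/2)
2·[GBD] = 1/4, 2·[HDT] = 1/2
[GBD]:[HDT] = 1/4:1/2 = 1/2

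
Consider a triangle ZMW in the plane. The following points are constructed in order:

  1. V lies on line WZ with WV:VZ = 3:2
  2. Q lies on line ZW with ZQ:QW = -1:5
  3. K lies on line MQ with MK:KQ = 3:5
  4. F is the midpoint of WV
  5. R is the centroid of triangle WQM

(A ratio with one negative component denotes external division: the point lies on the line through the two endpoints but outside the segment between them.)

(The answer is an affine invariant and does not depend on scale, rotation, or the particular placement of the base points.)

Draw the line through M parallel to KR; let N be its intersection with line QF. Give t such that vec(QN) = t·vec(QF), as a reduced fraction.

t = 200/133

Assign Z = (0, 0), M = (1, 0), W = (0, 1) — the answer is frame-independent, so this choice is without loss of generality.
1. V lies on line WZ with WV:VZ = 3:2 ⇒ V = (0, 2/5)
2. Q lies on line ZW with ZQ:QW = -1:5 ⇒ Q = (0, -1/4)
3. K lies on line MQ with MK:KQ = 3:5 ⇒ K = (5/8, -3/32)
4. F is the midpoint of WV ⇒ F = (0, 7/10)
5. R is the centroid of triangle WQM ⇒ R = (1/3, 1/4)
through M parallel to KR: direction (-7/24, 11/32); meets QF at N = (0, 33/28)
N = Q + t·(F−Q) with t = 200/133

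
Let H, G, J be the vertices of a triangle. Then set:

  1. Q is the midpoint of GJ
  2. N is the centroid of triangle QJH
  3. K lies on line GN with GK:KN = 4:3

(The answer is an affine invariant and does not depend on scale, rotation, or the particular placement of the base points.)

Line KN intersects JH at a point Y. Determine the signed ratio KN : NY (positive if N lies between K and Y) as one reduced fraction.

Choose coordinates H = (0, 0), G = (1, 0), J = (0, 1).
1. Q is the midpoint of GJ ⇒ Q = (1/2, 1/2)
2. N is the centroid of triangle QJH ⇒ N = (1/6, 1/2)
3. K lies on line GN with GK:KN = 4:3 ⇒ K = (11/21, 2/7)
line KN meets JH at Y = (0, 3/5)
N = K + t·(Y−K) with t = 15/22, so KN:NY = 15/22:7/22

KN:NY = 15/7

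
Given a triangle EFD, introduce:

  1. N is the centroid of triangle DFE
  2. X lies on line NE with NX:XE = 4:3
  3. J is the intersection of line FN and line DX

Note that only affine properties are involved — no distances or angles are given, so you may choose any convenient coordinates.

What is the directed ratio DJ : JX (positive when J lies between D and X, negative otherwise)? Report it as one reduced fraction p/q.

Set E = (0, 0), F = (1, 0), D = (0, 1); any affine frame gives the same invariant.
1. N is the centroid of triangle DFE ⇒ N = (1/3, 1/3)
2. X lies on line NE with NX:XE = 4:3 ⇒ X = (1/7, 1/7)
3. J is the intersection of line FN and line DX ⇒ J = (1/11, 5/11)
J = D + t·(X−D) with t = 7/11, so DJ:JX = t:(1−t) = 7/11:4/11

DJ:JX = 7/4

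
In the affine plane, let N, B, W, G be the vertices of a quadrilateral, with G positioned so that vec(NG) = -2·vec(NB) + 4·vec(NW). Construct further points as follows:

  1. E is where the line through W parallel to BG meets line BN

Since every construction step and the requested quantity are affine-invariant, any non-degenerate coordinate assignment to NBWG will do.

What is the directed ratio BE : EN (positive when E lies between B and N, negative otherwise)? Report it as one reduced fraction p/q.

BE:EN = 1/3

Work in coordinates with N = (0, 0), B = (1, 0), W = (0, 1), G = (-2, 4).
1. E is where the line through W parallel to BG meets line BN ⇒ E = (3/4, 0)
E = B + t·(N−B) with t = 1/4, so BE:EN = t:(1−t) = 1/4:3/4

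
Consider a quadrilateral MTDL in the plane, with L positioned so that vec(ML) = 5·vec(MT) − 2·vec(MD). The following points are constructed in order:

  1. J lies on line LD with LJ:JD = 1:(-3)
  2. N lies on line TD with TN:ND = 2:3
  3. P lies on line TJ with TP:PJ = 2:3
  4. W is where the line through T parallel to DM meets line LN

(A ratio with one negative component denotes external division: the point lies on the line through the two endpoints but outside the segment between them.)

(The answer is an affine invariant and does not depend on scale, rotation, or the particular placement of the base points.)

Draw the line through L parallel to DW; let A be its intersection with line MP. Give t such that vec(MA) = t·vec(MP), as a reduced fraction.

Work in coordinates with M = (0, 0), T = (1, 0), D = (0, 1), L = (5, -2).
1. J lies on line LD with LJ:JD = 1:(-3) ⇒ J = (15/2, -7/2)
2. N lies on line TD with TN:ND = 2:3 ⇒ N = (3/5, 2/5)
3. P lies on line TJ with TP:PJ = 2:3 ⇒ P = (18/5, -7/5)
4. W is where the line through T parallel to DM meets line LN ⇒ W = (1, 2/11)
through L parallel to DW: direction (1, -9/11); meets MP at A = (414/85, -161/85)
A = M + t·(P−M) with t = 23/17

t = 23/17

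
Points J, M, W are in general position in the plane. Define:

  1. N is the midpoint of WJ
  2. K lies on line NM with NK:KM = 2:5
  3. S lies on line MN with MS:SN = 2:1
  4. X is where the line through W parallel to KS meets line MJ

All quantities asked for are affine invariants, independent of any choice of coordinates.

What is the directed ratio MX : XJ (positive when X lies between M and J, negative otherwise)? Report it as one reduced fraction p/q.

Work in coordinates with J = (0, 0), M = (1, 0), W = (0, 1).
1. N is the midpoint of WJ ⇒ N = (0, 1/2)
2. K lies on line NM with NK:KM = 2:5 ⇒ K = (2/7, 5/14)
3. S lies on line MN with MS:SN = 2:1 ⇒ S = (1/3, 1/3)
4. X is where the line through W parallel to KS meets line MJ ⇒ X = (2, 0)
X = M + t·(J−M) with t = -1, so MX:XJ = t:(1−t) = -1:2

MX:XJ = -1/2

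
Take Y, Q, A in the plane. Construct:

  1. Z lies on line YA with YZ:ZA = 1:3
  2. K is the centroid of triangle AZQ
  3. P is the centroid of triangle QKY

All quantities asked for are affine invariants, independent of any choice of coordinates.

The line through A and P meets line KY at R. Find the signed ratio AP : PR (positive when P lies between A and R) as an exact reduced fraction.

AP:PR = -17/5

Assign Y = (0, 0), Q = (1, 0), A = (0, 1) — the answer is frame-independent, so this choice is without loss of generality.
1. Z lies on line YA with YZ:ZA = 1:3 ⇒ Z = (0, 1/4)
2. K is the centroid of triangle AZQ ⇒ K = (1/3, 5/12)
3. P is the centroid of triangle QKY ⇒ P = (4/9, 5/36)
line AP meets KY at R = (16/51, 20/51)
P = A + t·(R−A) with t = 17/12, so AP:PR = 17/12:-5/12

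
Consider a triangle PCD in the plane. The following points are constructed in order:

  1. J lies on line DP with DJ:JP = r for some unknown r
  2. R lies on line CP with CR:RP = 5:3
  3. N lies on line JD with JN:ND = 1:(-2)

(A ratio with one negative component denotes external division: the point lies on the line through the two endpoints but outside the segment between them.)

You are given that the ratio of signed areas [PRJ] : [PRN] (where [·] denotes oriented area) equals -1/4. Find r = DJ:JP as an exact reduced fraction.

Set P = (0, 0), C = (1, 0), D = (0, 1); any affine frame gives the same invariant.
1. With DJ:JP = r, write λ = r/(r+1) so J = D + λ·(P−D); J is affine-linear in λ
2. R lies on line CP with CR:RP = 5:3 ⇒ R = (3/8, 0)
3. N lies on line JD with JN:ND = 1:(-2) ⇒ N is an affine combination of earlier points and hence also affine-linear in λ
Every point depending on J is an affine combination of J and λ-independent points, so each such coordinate is linear in λ; the λ² term in each signed area is a multiple of (P−D)×(P−D) = 0, so 2·[PRJ] and 2·[PRN] are each linear in λ. Evaluating at λ=0 and λ=1:
  2·[PRJ] = -3/8·λ + 3/8,   2·[PRN] = -3/4·λ + 3/8
So [PRJ]:[PRN] = (-3/8·λ + 3/8) / (-3/4·λ + 3/8). Setting this equal to -1/4:
  -3/8·λ + 3/8 = -1/4·(-3/4·λ + 3/8)  ⇒  λ = 5/6
Then r = λ/(1−λ) = (5/6)/(1/6) = 5. Check: with r = 5, J = (0, 1/6) and [PRJ]:[PRN] = -1/4 as required.

r = 5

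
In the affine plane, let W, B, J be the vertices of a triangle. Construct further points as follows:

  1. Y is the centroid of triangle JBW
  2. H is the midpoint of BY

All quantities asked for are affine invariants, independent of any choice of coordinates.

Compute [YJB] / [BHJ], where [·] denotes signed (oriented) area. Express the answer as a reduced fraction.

Choose coordinates W = (0, 0), B = (1, 0), J = (0, 1).
1. Y is the centroid of triangle JBW ⇒ Y = (1/3, 1/3)
2. H is the midpoint of BY ⇒ H = (2/3, 1/6)
2·[YJB] = -1/3, 2·[BHJ] = -1/6
[YJB]:[BHJ] = -1/3:-1/6 = 2

[YJB]:[BHJ] = 2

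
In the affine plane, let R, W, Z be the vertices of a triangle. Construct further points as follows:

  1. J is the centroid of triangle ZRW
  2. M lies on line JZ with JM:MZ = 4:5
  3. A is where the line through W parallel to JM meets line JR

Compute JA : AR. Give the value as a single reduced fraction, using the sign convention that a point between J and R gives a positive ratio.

Choose coordinates R = (0, 0), W = (1, 0), Z = (0, 1).
1. J is the centroid of triangle ZRW ⇒ J = (1/3, 1/3)
2. M lies on line JZ with JM:MZ = 4:5 ⇒ M = (5/27, 17/27)
3. A is where the line through W parallel to JM meets line JR ⇒ A = (2/3, 2/3)
A = J + t·(R−J) with t = -1, so JA:AR = t:(1−t) = -1:2

JA:AR = -1/2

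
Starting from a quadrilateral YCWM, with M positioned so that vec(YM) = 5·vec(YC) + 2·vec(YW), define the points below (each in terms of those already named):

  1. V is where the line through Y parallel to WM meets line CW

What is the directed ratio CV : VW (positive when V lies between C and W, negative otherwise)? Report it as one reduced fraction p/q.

Work in coordinates with Y = (0, 0), C = (1, 0), W = (0, 1), M = (5, 2).
1. V is where the line through Y parallel to WM meets line CW ⇒ V = (5/6, 1/6)
V = C + t·(W−C) with t = 1/6, so CV:VW = t:(1−t) = 1/6:5/6

CV:VW = 1/5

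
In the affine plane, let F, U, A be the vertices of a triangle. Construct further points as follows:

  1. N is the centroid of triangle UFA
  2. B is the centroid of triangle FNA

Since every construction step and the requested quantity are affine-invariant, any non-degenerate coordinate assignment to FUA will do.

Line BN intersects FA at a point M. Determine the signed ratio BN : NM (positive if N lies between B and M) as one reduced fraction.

Set F = (0, 0), U = (1, 0), A = (0, 1); any affine frame gives the same invariant.
1. N is the centroid of triangle UFA ⇒ N = (1/3, 1/3)
2. B is the centroid of triangle FNA ⇒ B = (1/9, 4/9)
line BN meets FA at M = (0, 1/2)
N = B + t·(M−B) with t = -2, so BN:NM = -2:3

BN:NM = -2/3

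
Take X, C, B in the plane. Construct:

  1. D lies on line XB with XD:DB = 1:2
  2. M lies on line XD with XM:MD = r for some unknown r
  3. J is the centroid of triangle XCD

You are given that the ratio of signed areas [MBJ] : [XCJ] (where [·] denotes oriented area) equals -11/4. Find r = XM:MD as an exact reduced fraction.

r = 1/3

Work in coordinates with X = (0, 0), C = (1, 0), B = (0, 1).
1. D lies on line XB with XD:DB = 1:2 ⇒ D = (0, 1/3)
2. With XM:MD = r, write λ = r/(r+1) so M = X + λ·(D−X); M is affine-linear in λ
3. J is the centroid of triangle XCD ⇒ J = (1/3, 1/9)
Every point depending on M is an affine combination of M and λ-independent points, so each such coordinate is linear in λ; the λ² term in each signed area is a multiple of (D−X)×(D−X) = 0, so 2·[MBJ] and 2·[XCJ] are each linear in λ. Evaluating at λ=0 and λ=1:
  2·[MBJ] = 1/9·λ − 1/3,   2·[XCJ] = 1/9
So [MBJ]:[XCJ] = (1/9·λ − 1/3) / (1/9). Setting this equal to -11/4:
  1/9·λ − 1/3 = -11/4·(1/9)  ⇒  λ = 1/4
Then r = λ/(1−λ) = (1/4)/(3/4) = 1/3. Check: with r = 1/3, M = (0, 1/12) and [MBJ]:[XCJ] = -11/4 as required.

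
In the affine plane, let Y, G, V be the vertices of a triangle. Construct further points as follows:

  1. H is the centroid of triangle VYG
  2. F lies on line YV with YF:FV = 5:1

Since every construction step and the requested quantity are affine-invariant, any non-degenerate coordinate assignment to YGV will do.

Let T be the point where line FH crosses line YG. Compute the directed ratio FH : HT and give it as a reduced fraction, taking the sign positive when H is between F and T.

Set Y = (0, 0), G = (1, 0), V = (0, 1); any affine frame gives the same invariant.
1. H is the centroid of triangle VYG ⇒ H = (1/3, 1/3)
2. F lies on line YV with YF:FV = 5:1 ⇒ F = (0, 5/6)
line FH meets YG at T = (5/9, 0)
H = F + t·(T−F) with t = 3/5, so FH:HT = 3/5:2/5

FH:HT = 3/2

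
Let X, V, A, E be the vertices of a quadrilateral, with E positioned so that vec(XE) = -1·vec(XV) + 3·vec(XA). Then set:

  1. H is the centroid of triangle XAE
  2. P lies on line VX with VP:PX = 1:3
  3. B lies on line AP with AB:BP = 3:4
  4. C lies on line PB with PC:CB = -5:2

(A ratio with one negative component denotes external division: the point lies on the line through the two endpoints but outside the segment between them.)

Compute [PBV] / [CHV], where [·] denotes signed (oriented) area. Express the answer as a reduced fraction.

Choose coordinates X = (0, 0), V = (1, 0), A = (0, 1), E = (-1, 3).
1. H is the centroid of triangle XAE ⇒ H = (-1/3, 4/3)
2. P lies on line VX with VP:PX = 1:3 ⇒ P = (3/4, 0)
3. B lies on line AP with AB:BP = 3:4 ⇒ B = (9/28, 4/7)
4. C lies on line PB with PC:CB = -5:2 ⇒ C = (1/28, 20/21)
2·[PBV] = -1/7, 2·[CHV] = -1/63
[PBV]:[CHV] = -1/7:-1/63 = 9

[PBV]:[CHV] = 9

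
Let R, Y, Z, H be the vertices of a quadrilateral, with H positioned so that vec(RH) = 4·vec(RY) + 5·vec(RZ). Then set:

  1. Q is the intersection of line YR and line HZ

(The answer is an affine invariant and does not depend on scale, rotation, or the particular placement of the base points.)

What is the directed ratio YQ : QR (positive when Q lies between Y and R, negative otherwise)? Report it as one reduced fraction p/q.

Work in coordinates with R = (0, 0), Y = (1, 0), Z = (0, 1), H = (4, 5).
1. Q is the intersection of line YR and line HZ ⇒ Q = (-1, 0)
Q = Y + t·(R−Y) with t = 2, so YQ:QR = t:(1−t) = 2:-1

YQ:QR = -2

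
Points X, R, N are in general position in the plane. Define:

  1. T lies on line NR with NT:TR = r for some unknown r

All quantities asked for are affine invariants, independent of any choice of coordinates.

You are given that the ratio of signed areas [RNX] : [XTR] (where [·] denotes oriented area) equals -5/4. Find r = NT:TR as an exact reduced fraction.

Choose coordinates X = (0, 0), R = (1, 0), N = (0, 1).
1. With NT:TR = r, write λ = r/(r+1) so T = N + λ·(R−N); T is affine-linear in λ
Every point depending on T is an affine combination of T and λ-independent points, so each such coordinate is linear in λ; the λ² term in each signed area is a multiple of (R−N)×(R−N) = 0, so 2·[RNX] and 2·[XTR] are each linear in λ. Evaluating at λ=0 and λ=1:
  2·[RNX] = 1,   2·[XTR] = λ − 1
So [RNX]:[XTR] = (1) / (λ − 1). Setting this equal to -5/4:
  1 = -5/4·(λ − 1)  ⇒  λ = 1/5
Then r = λ/(1−λ) = (1/5)/(4/5) = 1/4. Check: with r = 1/4, T = (1/5, 4/5) and [RNX]:[XTR] = -5/4 as required.

r = 1/4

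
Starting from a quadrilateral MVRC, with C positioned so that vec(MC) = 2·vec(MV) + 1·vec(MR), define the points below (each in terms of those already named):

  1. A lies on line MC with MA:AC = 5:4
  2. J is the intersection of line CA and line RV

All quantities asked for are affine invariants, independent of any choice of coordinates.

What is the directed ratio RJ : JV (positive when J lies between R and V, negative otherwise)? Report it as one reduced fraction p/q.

Assign M = (0, 0), V = (1, 0), R = (0, 1), C = (2, 1) — the answer is frame-independent, so this choice is without loss of generality.
1. A lies on line MC with MA:AC = 5:4 ⇒ A = (10/9, 5/9)
2. J is the intersection of line CA and line RV ⇒ J = (2/3, 1/3)
J = R + t·(V−R) with t = 2/3, so RJ:JV = t:(1−t) = 2/3:1/3

RJ:JV = 2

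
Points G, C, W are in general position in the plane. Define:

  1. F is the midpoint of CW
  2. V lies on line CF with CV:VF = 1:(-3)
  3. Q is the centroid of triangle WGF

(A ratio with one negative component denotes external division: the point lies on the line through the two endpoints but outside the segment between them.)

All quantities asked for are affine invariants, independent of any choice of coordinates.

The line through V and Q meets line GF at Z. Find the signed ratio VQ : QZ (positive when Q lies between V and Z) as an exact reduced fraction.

Assign G = (0, 0), C = (1, 0), W = (0, 1) — the answer is frame-independent, so this choice is without loss of generality.
1. F is the midpoint of CW ⇒ F = (1/2, 1/2)
2. V lies on line CF with CV:VF = 1:(-3) ⇒ V = (5/4, -1/4)
3. Q is the centroid of triangle WGF ⇒ Q = (1/6, 1/2)
line VQ meets GF at Z = (4/11, 4/11)
Q = V + t·(Z−V) with t = 11/9, so VQ:QZ = 11/9:-2/9

VQ:QZ = -11/2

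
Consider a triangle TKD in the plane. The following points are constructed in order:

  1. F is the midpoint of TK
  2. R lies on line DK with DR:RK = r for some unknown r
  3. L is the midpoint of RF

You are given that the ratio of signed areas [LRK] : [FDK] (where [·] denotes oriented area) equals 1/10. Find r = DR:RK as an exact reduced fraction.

r = 4

Work in coordinates with T = (0, 0), K = (1, 0), D = (0, 1).
1. F is the midpoint of TK ⇒ F = (1/2, 0)
2. With DR:RK = r, write λ = r/(r+1) so R = D + λ·(K−D); R is affine-linear in λ
3. L is the midpoint of RF ⇒ L is an affine combination of earlier points and hence also affine-linear in λ
Every point depending on R is an affine combination of R and λ-independent points, so each such coordinate is linear in λ; the λ² term in each signed area is a multiple of (K−D)×(K−D) = 0, so 2·[LRK] and 2·[FDK] are each linear in λ. Evaluating at λ=0 and λ=1:
  2·[LRK] = 1/4·λ − 1/4,   2·[FDK] = -1/2
So [LRK]:[FDK] = (1/4·λ − 1/4) / (-1/2). Setting this equal to 1/10:
  1/4·λ − 1/4 = 1/10·(-1/2)  ⇒  λ = 4/5
Then r = λ/(1−λ) = (4/5)/(1/5) = 4. Check: with r = 4, R = (4/5, 1/5) and [LRK]:[FDK] = 1/10 as required.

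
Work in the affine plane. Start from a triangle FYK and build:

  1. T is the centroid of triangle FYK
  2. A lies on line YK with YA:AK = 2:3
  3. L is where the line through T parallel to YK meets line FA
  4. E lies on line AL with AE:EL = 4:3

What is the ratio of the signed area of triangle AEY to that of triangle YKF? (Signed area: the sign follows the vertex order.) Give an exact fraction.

[AEY]:[YKF] = 8/105

Work in coordinates with F = (0, 0), Y = (1, 0), K = (0, 1).
1. T is the centroid of triangle FYK ⇒ T = (1/3, 1/3)
2. A lies on line YK with YA:AK = 2:3 ⇒ A = (3/5, 2/5)
3. L is where the line through T parallel to YK meets line FA ⇒ L = (2/5, 4/15)
4. E lies on line AL with AE:EL = 4:3 ⇒ E = (17/35, 34/105)
2·[AEY] = 8/105, 2·[YKF] = 1
[AEY]:[YKF] = 8/105:1 = 8/105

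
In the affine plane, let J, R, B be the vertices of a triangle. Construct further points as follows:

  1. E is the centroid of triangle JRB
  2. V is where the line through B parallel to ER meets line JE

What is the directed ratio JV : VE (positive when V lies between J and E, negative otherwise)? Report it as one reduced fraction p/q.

Choose coordinates J = (0, 0), R = (1, 0), B = (0, 1).
1. E is the centroid of triangle JRB ⇒ E = (1/3, 1/3)
2. V is where the line through B parallel to ER meets line JE ⇒ V = (2/3, 2/3)
V = J + t·(E−J) with t = 2, so JV:VE = t:(1−t) = 2:-1

JV:VE = -2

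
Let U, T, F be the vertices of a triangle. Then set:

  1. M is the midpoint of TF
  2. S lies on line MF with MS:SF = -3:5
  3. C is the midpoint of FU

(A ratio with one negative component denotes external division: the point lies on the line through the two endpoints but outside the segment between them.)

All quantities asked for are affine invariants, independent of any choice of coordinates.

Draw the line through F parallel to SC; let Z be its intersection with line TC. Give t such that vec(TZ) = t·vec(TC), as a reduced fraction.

t = -4

Set U = (0, 0), T = (1, 0), F = (0, 1); any affine frame gives the same invariant.
1. M is the midpoint of TF ⇒ M = (1/2, 1/2)
2. S lies on line MF with MS:SF = -3:5 ⇒ S = (5/4, -1/4)
3. C is the midpoint of FU ⇒ C = (0, 1/2)
through F parallel to SC: direction (-5/4, 3/4); meets TC at Z = (5, -2)
Z = T + t·(C−T) with t = -4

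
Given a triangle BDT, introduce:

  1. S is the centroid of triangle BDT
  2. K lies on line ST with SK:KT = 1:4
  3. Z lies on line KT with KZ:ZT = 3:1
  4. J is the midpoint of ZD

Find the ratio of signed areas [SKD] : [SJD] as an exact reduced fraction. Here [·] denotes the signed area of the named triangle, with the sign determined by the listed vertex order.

Work in coordinates with B = (0, 0), D = (1, 0), T = (0, 1).
1. S is the centroid of triangle BDT ⇒ S = (1/3, 1/3)
2. K lies on line ST with SK:KT = 1:4 ⇒ K = (4/15, 7/15)
3. Z lies on line KT with KZ:ZT = 3:1 ⇒ Z = (1/15, 13/15)
4. J is the midpoint of ZD ⇒ J = (8/15, 13/30)
2·[SKD] = -1/15, 2·[SJD] = -2/15
[SKD]:[SJD] = -1/15:-2/15 = 1/2

[SKD]:[SJD] = 1/2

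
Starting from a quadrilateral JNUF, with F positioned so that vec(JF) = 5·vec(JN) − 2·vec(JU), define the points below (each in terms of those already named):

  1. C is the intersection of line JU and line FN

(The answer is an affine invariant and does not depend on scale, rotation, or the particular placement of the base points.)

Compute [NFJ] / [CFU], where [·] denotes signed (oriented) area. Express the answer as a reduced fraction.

[NFJ]:[CFU] = -4/5

Work in coordinates with J = (0, 0), N = (1, 0), U = (0, 1), F = (5, -2).
1. C is the intersection of line JU and line FN ⇒ C = (0, 1/2)
2·[NFJ] = -2, 2·[CFU] = 5/2
[NFJ]:[CFU] = -2:5/2 = -4/5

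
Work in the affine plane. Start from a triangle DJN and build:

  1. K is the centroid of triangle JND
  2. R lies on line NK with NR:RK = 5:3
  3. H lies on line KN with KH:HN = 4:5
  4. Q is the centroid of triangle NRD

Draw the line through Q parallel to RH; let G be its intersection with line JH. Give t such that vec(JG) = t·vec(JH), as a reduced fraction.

Work in coordinates with D = (0, 0), J = (1, 0), N = (0, 1).
1. K is the centroid of triangle JND ⇒ K = (1/3, 1/3)
2. R lies on line NK with NR:RK = 5:3 ⇒ R = (5/24, 7/12)
3. H lies on line KN with KH:HN = 4:5 ⇒ H = (5/27, 17/27)
4. Q is the centroid of triangle NRD ⇒ Q = (5/72, 19/36)
through Q parallel to RH: direction (-5/216, 5/108); meets JH at G = (-7/81, 68/81)
G = J + t·(H−J) with t = 4/3

t = 4/3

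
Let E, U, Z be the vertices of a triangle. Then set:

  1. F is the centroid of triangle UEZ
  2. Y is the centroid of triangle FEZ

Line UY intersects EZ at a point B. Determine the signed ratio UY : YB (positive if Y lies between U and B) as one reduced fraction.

Choose coordinates E = (0, 0), U = (1, 0), Z = (0, 1).
1. F is the centroid of triangle UEZ ⇒ F = (1/3, 1/3)
2. Y is the centroid of triangle FEZ ⇒ Y = (1/9, 4/9)
line UY meets EZ at B = (0, 1/2)
Y = U + t·(B−U) with t = 8/9, so UY:YB = 8/9:1/9

UY:YB = 8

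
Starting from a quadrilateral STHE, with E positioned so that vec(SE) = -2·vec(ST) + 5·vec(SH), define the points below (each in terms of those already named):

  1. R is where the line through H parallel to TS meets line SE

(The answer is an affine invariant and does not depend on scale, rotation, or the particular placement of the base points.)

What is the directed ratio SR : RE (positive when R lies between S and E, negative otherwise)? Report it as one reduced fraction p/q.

Work in coordinates with S = (0, 0), T = (1, 0), H = (0, 1), E = (-2, 5).
1. R is where the line through H parallel to TS meets line SE ⇒ R = (-2/5, 1)
R = S + t·(E−S) with t = 1/5, so SR:RE = t:(1−t) = 1/5:4/5

SR:RE = 1/4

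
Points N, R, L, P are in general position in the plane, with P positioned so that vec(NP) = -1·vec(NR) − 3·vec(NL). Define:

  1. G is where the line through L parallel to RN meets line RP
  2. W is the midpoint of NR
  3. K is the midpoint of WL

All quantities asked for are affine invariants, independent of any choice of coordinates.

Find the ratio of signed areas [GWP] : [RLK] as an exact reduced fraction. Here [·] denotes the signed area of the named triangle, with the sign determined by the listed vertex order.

Choose coordinates N = (0, 0), R = (1, 0), L = (0, 1), P = (-1, -3).
1. G is where the line through L parallel to RN meets line RP ⇒ G = (5/3, 1)
2. W is the midpoint of NR ⇒ W = (1/2, 0)
3. K is the midpoint of WL ⇒ K = (1/4, 1/2)
2·[GWP] = 2, 2·[RLK] = 1/4
[GWP]:[RLK] = 2:1/4 = 8

[GWP]:[RLK] = 8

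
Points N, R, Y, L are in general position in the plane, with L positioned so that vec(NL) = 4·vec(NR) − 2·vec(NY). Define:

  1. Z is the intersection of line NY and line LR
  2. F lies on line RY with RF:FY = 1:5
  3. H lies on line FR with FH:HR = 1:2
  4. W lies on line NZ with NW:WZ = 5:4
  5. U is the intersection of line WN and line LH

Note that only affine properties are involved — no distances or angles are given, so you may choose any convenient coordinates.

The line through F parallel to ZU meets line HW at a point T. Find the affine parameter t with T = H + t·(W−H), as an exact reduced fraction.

t = 1/16

Assign N = (0, 0), R = (1, 0), Y = (0, 1), L = (4, -2) — the answer is frame-independent, so this choice is without loss of generality.
1. Z is the intersection of line NY and line LR ⇒ Z = (0, 2/3)
2. F lies on line RY with RF:FY = 1:5 ⇒ F = (5/6, 1/6)
3. H lies on line FR with FH:HR = 1:2 ⇒ H = (8/9, 1/9)
4. W lies on line NZ with NW:WZ = 5:4 ⇒ W = (0, 10/27)
5. U is the intersection of line WN and line LH ⇒ U = (0, 5/7)
through F parallel to ZU: direction (0, 1/21); meets HW at T = (5/6, 55/432)
T = H + t·(W−H) with t = 1/16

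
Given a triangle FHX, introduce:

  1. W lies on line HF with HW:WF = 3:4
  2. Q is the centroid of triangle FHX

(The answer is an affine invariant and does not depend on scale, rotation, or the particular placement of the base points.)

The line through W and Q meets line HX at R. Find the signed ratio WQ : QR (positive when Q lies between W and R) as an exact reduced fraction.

WQ:QR = 2/7

Assign F = (0, 0), H = (1, 0), X = (0, 1) — the answer is frame-independent, so this choice is without loss of generality.
1. W lies on line HF with HW:WF = 3:4 ⇒ W = (4/7, 0)
2. Q is the centroid of triangle FHX ⇒ Q = (1/3, 1/3)
line WQ meets HX at R = (-1/2, 3/2)
Q = W + t·(R−W) with t = 2/9, so WQ:QR = 2/9:7/9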